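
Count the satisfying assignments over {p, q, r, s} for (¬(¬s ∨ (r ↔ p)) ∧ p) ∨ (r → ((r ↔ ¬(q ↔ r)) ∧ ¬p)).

Initial set: {((¬(¬s ∨ (r ↔ p)) ∧ p) ∨ (r → ((r ↔ ¬(q ↔ r)) ∧ ¬p)))}.
((¬(¬s ∨ (r ↔ p)) ∧ p) ∨ (r → ((r ↔ ¬(q ↔ r)) ∧ ¬p))): β-rule — branch into (¬(¬s ∨ (r ↔ p)) ∧ p)  //  (r → ((r ↔ ¬(q ↔ r)) ∧ ¬p)).
  branch 1 (add (¬(¬s ∨ (r ↔ p)) ∧ p)):
    (¬(¬s ∨ (r ↔ p)) ∧ p): α-rule — add ¬(¬s ∨ (r ↔ p)), p.
    ¬(¬s ∨ (r ↔ p)): α-rule — add ¬¬s, ¬(r ↔ p).
    ¬(r ↔ p): β-rule — branch into r, ¬p  //  ¬r, p.
      branch 1.1 (add r, ¬p):
        × closes — contains both p and ¬p.
      branch 1.2 (add ¬r, p):
        ○ open, literals {p=T, r=F, s=T}.
  branch 2 (add (r → ((r ↔ ¬(q ↔ r)) ∧ ¬p))):
    (r → ((r ↔ ¬(q ↔ r)) ∧ ¬p)): β-rule — branch into ¬r  //  ((r ↔ ¬(q ↔ r)) ∧ ¬p).
      branch 2.1 (add ¬r):
        ○ open, literals {r=F}.
      branch 2.2 (add ((r ↔ ¬(q ↔ r)) ∧ ¬p)):
        ((r ↔ ¬(q ↔ r)) ∧ ¬p): α-rule — add (r ↔ ¬(q ↔ r)), ¬p.
        (r ↔ ¬(q ↔ r)): β-rule — branch into r, ¬(q ↔ r)  //  ¬r, ¬¬(q ↔ r).
          branch 2.2.1 (add r, ¬(q ↔ r)):
            ¬(q ↔ r): β-rule — branch into q, ¬r  //  ¬q, r.
              branch 2.2.1.1 (add q, ¬r):
                × closes — contains both r and ¬r.
              branch 2.2.1.2 (add ¬q, r):
                ○ open, literals {p=F, q=F, r=T}.
          branch 2.2.2 (add ¬r, ¬¬(q ↔ r)):
            ¬¬(q ↔ r): β-rule — branch into q, r  //  ¬q, ¬r.
              branch 2.2.2.1 (add q, r):
                × closes — contains both r and ¬r.
              branch 2.2.2.2 (add ¬q, ¬r):
                ○ open, literals {p=F, q=F, r=F}.
3 branches closed, 4 open.
Each open branch fixes some atoms; the unmentioned ones are free. Counting distinct full assignments: branch {p=T, r=F, s=T} (q) contributes 2 new; branch {r=F} (p, q, s) contributes 6 new; branch {p=F, q=F, r=T} (s) contributes 2 new; branch {p=F, q=F, r=F} (s) contributes 0 new. Total: 10.

10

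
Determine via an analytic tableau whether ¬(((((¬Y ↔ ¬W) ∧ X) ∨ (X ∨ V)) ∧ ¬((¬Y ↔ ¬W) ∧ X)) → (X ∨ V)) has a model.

Initial set: {¬(((((¬Y ↔ ¬W) ∧ X) ∨ (X ∨ V)) ∧ ¬((¬Y ↔ ¬W) ∧ X)) → (X ∨ V))}.
¬(((((¬Y ↔ ¬W) ∧ X) ∨ (X ∨ V)) ∧ ¬((¬Y ↔ ¬W) ∧ X)) → (X ∨ V)): α-rule — add ((((¬Y ↔ ¬W) ∧ X) ∨ (X ∨ V)) ∧ ¬((¬Y ↔ ¬W) ∧ X)), ¬(X ∨ V).
((((¬Y ↔ ¬W) ∧ X) ∨ (X ∨ V)) ∧ ¬((¬Y ↔ ¬W) ∧ X)): α-rule — add (((¬Y ↔ ¬W) ∧ X) ∨ (X ∨ V)), ¬((¬Y ↔ ¬W) ∧ X).
¬(X ∨ V): α-rule — add ¬X, ¬V.
(((¬Y ↔ ¬W) ∧ X) ∨ (X ∨ V)): β-rule — branch into ((¬Y ↔ ¬W) ∧ X)  //  (X ∨ V).
  branch 1 (add ((¬Y ↔ ¬W) ∧ X)):
    ((¬Y ↔ ¬W) ∧ X): α-rule — add (¬Y ↔ ¬W), X.
    × closes — contains both X and ¬X.
  branch 2 (add (X ∨ V)):
    ¬((¬Y ↔ ¬W) ∧ X): β-rule — branch into ¬(¬Y ↔ ¬W)  //  ¬X.
      branch 2.1 (add ¬(¬Y ↔ ¬W)):
        (X ∨ V): β-rule — branch into X  //  V.
          branch 2.1.1 (add X):
            × closes — contains both X and ¬X.
          branch 2.1.2 (add V):
            × closes — contains both V and ¬V.
      branch 2.2 (add ¬X):
        (X ∨ V): β-rule — branch into X  //  V.
          branch 2.2.1 (add X):
            × closes — contains both X and ¬X.
          branch 2.2.2 (add V):
            × closes — contains both V and ¬V.
All 5 branches close.
Every branch closed; the formula is unsatisfiable.

Unsatisfiable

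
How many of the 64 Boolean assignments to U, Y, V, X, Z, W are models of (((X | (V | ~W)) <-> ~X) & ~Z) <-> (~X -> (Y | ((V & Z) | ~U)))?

Initial set: {((((X | (V | ~W)) <-> ~X) & ~Z) <-> (~X -> (Y | ((V & Z) | ~U))))}.
((((X | (V | ~W)) <-> ~X) & ~Z) <-> (~X -> (Y | ((V & Z) | ~U)))): β-rule — branch into (((X | (V | ~W)) <-> ~X) & ~Z), (~X -> (Y | ((V & Z) | ~U)))  //  ~(((X | (V | ~W)) <-> ~X) & ~Z), ~(~X -> (Y | ((V & Z) | ~U))).
  branch 1 (add (((X | (V | ~W)) <-> ~X) & ~Z), (~X -> (Y | ((V & Z) | ~U)))):
    (((X | (V | ~W)) <-> ~X) & ~Z): α-rule — add ((X | (V | ~W)) <-> ~X), ~Z.
    (~X -> (Y | ((V & Z) | ~U))): β-rule — branch into ~~X  //  (Y | ((V & Z) | ~U)).
      branch 1.1 (add ~~X):
        ((X | (V | ~W)) <-> ~X): β-rule — branch into (X | (V | ~W)), ~X  //  ~(X | (V | ~W)), ~~X.
          branch 1.1.1 (add (X | (V | ~W)), ~X):
            × closes — contains both X and ~X.
          branch 1.1.2 (add ~(X | (V | ~W)), ~~X):
            ~(X | (V | ~W)): α-rule — add ~X, ~(V | ~W).
            × closes — contains both X and ~X.
      branch 1.2 (add (Y | ((V & Z) | ~U))):
        ((X | (V | ~W)) <-> ~X): β-rule — branch into (X | (V | ~W)), ~X  //  ~(X | (V | ~W)), ~~X.
          branch 1.2.1 (add (X | (V | ~W)), ~X):
            (Y | ((V & Z) | ~U)): β-rule — branch into Y  //  ((V & Z) | ~U).
              branch 1.2.1.1 (add Y):
                (X | (V | ~W)): β-rule — branch into X  //  (V | ~W).
                  branch 1.2.1.1.1 (add X):
                    × closes — contains both X and ~X.
                  branch 1.2.1.1.2 (add (V | ~W)):
                    (V | ~W): β-rule — branch into V  //  ~W.
                      branch 1.2.1.1.2.1 (add V):
                        ○ open, literals {V=T, X=F, Y=T, Z=F}.
                      branch 1.2.1.1.2.2 (add ~W):
                        ○ open, literals {W=F, X=F, Y=T, Z=F}.
              branch 1.2.1.2 (add ((V & Z) | ~U)):
                (X | (V | ~W)): β-rule — branch into X  //  (V | ~W).
                  branch 1.2.1.2.1 (add X):
                    × closes — contains both X and ~X.
                  branch 1.2.1.2.2 (add (V | ~W)):
                    ((V & Z) | ~U): β-rule — branch into (V & Z)  //  ~U.
                      branch 1.2.1.2.2.1 (add (V & Z)):
                        (V & Z): α-rule — add V, Z.
                        × closes — contains both Z and ~Z.
                      branch 1.2.1.2.2.2 (add ~U):
                        (V | ~W): β-rule — branch into V  //  ~W.
                          branch 1.2.1.2.2.2.1 (add V):
                            ○ open, literals {U=F, V=T, X=F, Z=F}.
                          branch 1.2.1.2.2.2.2 (add ~W):
                            ○ open, literals {U=F, W=F, X=F, Z=F}.
          branch 1.2.2 (add ~(X | (V | ~W)), ~~X):
            ~(X | (V | ~W)): α-rule — add ~X, ~(V | ~W).
            × closes — contains both X and ~X.
  branch 2 (add ~(((X | (V | ~W)) <-> ~X) & ~Z), ~(~X -> (Y | ((V & Z) | ~U)))):
    ~(~X -> (Y | ((V & Z) | ~U))): α-rule — add ~X, ~(Y | ((V & Z) | ~U)).
    ~(Y | ((V & Z) | ~U)): α-rule — add ~Y, ~((V & Z) | ~U).
    ~((V & Z) | ~U): α-rule — add ~(V & Z), ~~U.
    ~(((X | (V | ~W)) <-> ~X) & ~Z): β-rule — branch into ~((X | (V | ~W)) <-> ~X)  //  ~~Z.
      branch 2.1 (add ~((X | (V | ~W)) <-> ~X)):
        ~(V & Z): β-rule — branch into ~V  //  ~Z.
          branch 2.1.1 (add ~V):
            ~((X | (V | ~W)) <-> ~X): β-rule — branch into (X | (V | ~W)), ~~X  //  ~(X | (V | ~W)), ~X.
              branch 2.1.1.1 (add (X | (V | ~W)), ~~X):
                × closes — contains both X and ~X.
              branch 2.1.1.2 (add ~(X | (V | ~W)), ~X):
                ~(X | (V | ~W)): α-rule — add ~X, ~(V | ~W).
                ~(V | ~W): α-rule — add ~V, ~~W.
                ○ open, literals {U=T, V=F, W=T, X=F, Y=F}.
          branch 2.1.2 (add ~Z):
            ~((X | (V | ~W)) <-> ~X): β-rule — branch into (X | (V | ~W)), ~~X  //  ~(X | (V | ~W)), ~X.
              branch 2.1.2.1 (add (X | (V | ~W)), ~~X):
                × closes — contains both X and ~X.
              branch 2.1.2.2 (add ~(X | (V | ~W)), ~X):
                ~(X | (V | ~W)): α-rule — add ~X, ~(V | ~W).
                ~(V | ~W): α-rule — add ~V, ~~W.
                ○ open, literals {U=T, V=F, W=T, X=F, Y=F, Z=F}.
      branch 2.2 (add ~~Z):
        ~(V & Z): β-rule — branch into ~V  //  ~Z.
          branch 2.2.1 (add ~V):
            ○ open, literals {U=T, V=F, X=F, Y=F, Z=T}.
          branch 2.2.2 (add ~Z):
            × closes — contains both Z and ~Z.
9 branches closed, 7 open.
Each open branch fixes some atoms; the unmentioned ones are free. Counting distinct full assignments: branch {V=T, X=F, Y=T, Z=F} (U, W) contributes 4 new; branch {W=F, X=F, Y=T, Z=F} (U, V) contributes 2 new; branch {U=F, V=T, X=F, Z=F} (Y, W) contributes 2 new; branch {U=F, W=F, X=F, Z=F} (Y, V) contributes 1 new; branch {U=T, V=F, W=T, X=F, Y=F} (Z) contributes 2 new; branch {U=T, V=F, W=T, X=F, Y=F, Z=F} (none free) contributes 0 new; branch {U=T, V=F, X=F, Y=F, Z=T} (W) contributes 1 new. Total: 12.

12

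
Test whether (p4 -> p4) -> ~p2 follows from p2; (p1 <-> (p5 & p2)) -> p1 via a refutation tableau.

No

Initial set: {p2; ((p1 <-> (p5 & p2)) -> p1); ~((p4 -> p4) -> ~p2)}.
~((p4 -> p4) -> ~p2): α-rule — add (p4 -> p4), ~~p2.
((p1 <-> (p5 & p2)) -> p1): β-rule — branch into ~(p1 <-> (p5 & p2))  //  p1.
  branch 1 (add ~(p1 <-> (p5 & p2))):
    (p4 -> p4): β-rule — branch into ~p4  //  p4.
      branch 1.1 (add ~p4):
        ~(p1 <-> (p5 & p2)): β-rule — branch into p1, ~(p5 & p2)  //  ~p1, (p5 & p2).
          branch 1.1.1 (add p1, ~(p5 & p2)):
            ~(p5 & p2): β-rule — branch into ~p5  //  ~p2.
              branch 1.1.1.1 (add ~p5):
                ○ open, literals {p1=T, p2=T, p4=F, p5=F}.
              branch 1.1.1.2 (add ~p2):
                × closes — contains both p2 and ~p2.
          branch 1.1.2 (add ~p1, (p5 & p2)):
            (p5 & p2): α-rule — add p5, p2.
            ○ open, literals {p1=F, p2=T, p4=F, p5=T}.
      branch 1.2 (add p4):
        ~(p1 <-> (p5 & p2)): β-rule — branch into p1, ~(p5 & p2)  //  ~p1, (p5 & p2).
          branch 1.2.1 (add p1, ~(p5 & p2)):
            ~(p5 & p2): β-rule — branch into ~p5  //  ~p2.
              branch 1.2.1.1 (add ~p5):
                ○ open, literals {p1=T, p2=T, p4=T, p5=F}.
              branch 1.2.1.2 (add ~p2):
                × closes — contains both p2 and ~p2.
          branch 1.2.2 (add ~p1, (p5 & p2)):
            (p5 & p2): α-rule — add p5, p2.
            ○ open, literals {p1=F, p2=T, p4=T, p5=T}.
  branch 2 (add p1):
    (p4 -> p4): β-rule — branch into ~p4  //  p4.
      branch 2.1 (add ~p4):
        ○ open, literals {p1=T, p2=T, p4=F}.
      branch 2.2 (add p4):
        ○ open, literals {p1=T, p2=T, p4=T}.
2 branches closed, 6 open.
An open branch gives a countermodel: p1=T, p2=T, p4=F, p5=F (unmentioned atoms arbitrary); the premises hold there but the conclusion fails.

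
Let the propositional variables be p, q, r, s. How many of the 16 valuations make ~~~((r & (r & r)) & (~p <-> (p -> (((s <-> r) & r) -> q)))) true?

Initial set: {T ~~~((r & (r & r)) & (~p <-> (p -> (((s <-> r) & r) -> q))))}.
T ~~~((r & (r & r)) & (~p <-> (p -> (((s <-> r) & r) -> q)))): drop double negation, giving T ~((r & (r & r)) & (~p <-> (p -> (((s <-> r) & r) -> q)))).
T ~((r & (r & r)) & (~p <-> (p -> (((s <-> r) & r) -> q)))): β-rule — branch into F (r & (r & r))  //  F (~p <-> (p -> (((s <-> r) & r) -> q))).
  branch 1 (add F (r & (r & r))):
    F (r & (r & r)): β-rule — branch into F r  //  F (r & r).
      branch 1.1 (add F r):
        ○ open, literals {r=0}.
      branch 1.2 (add F (r & r)):
        F (r & r): β-rule — branch into F r  //  F r.
          branch 1.2.1 (add F r):
            ○ open, literals {r=0}.
          branch 1.2.2 (add F r):
            ○ open, literals {r=0}.
  branch 2 (add F (~p <-> (p -> (((s <-> r) & r) -> q)))):
    F (~p <-> (p -> (((s <-> r) & r) -> q))): β-rule — branch into T ~p, F (p -> (((s <-> r) & r) -> q))  //  F ~p, T (p -> (((s <-> r) & r) -> q)).
      branch 2.1 (add T ~p, F (p -> (((s <-> r) & r) -> q))):
        F (p -> (((s <-> r) & r) -> q)): α-rule — add T p, F (((s <-> r) & r) -> q).
        × closes — contains both p and ~p.
      branch 2.2 (add F ~p, T (p -> (((s <-> r) & r) -> q))):
        T (p -> (((s <-> r) & r) -> q)): β-rule — branch into F p  //  T (((s <-> r) & r) -> q).
          branch 2.2.1 (add F p):
            × closes — contains both p and ~p.
          branch 2.2.2 (add T (((s <-> r) & r) -> q)):
            T (((s <-> r) & r) -> q): β-rule — branch into F ((s <-> r) & r)  //  T q.
              branch 2.2.2.1 (add F ((s <-> r) & r)):
                F ((s <-> r) & r): β-rule — branch into F (s <-> r)  //  F r.
                  branch 2.2.2.1.1 (add F (s <-> r)):
                    F (s <-> r): β-rule — branch into T s, F r  //  F s, T r.
                      branch 2.2.2.1.1.1 (add T s, F r):
                        ○ open, literals {p=1, r=0, s=1}.
                      branch 2.2.2.1.1.2 (add F s, T r):
                        ○ open, literals {p=1, r=1, s=0}.
                  branch 2.2.2.1.2 (add F r):
                    ○ open, literals {p=1, r=0}.
              branch 2.2.2.2 (add T q):
                ○ open, literals {p=1, q=1}.
2 branches closed, 7 open.
Each open branch fixes some atoms; the unmentioned ones are free. Counting distinct full assignments: branch {r=0} (p, q, s) contributes 8 new; branch {r=0} (p, q, s) contributes 0 new; branch {r=0} (p, q, s) contributes 0 new; branch {p=1, r=0, s=1} (q) contributes 0 new; branch {p=1, r=1, s=0} (q) contributes 2 new; branch {p=1, r=0} (q, s) contributes 0 new; branch {p=1, q=1} (r, s) contributes 1 new. Total: 11.

11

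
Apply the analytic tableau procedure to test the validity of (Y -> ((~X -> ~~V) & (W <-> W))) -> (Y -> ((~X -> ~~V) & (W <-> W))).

Valid

Assume the negation and expand:
Initial set: {~((Y -> ((~X -> ~~V) & (W <-> W))) -> (Y -> ((~X -> ~~V) & (W <-> W))))}.
~((Y -> ((~X -> ~~V) & (W <-> W))) -> (Y -> ((~X -> ~~V) & (W <-> W)))): α-rule — add (Y -> ((~X -> ~~V) & (W <-> W))), ~(Y -> ((~X -> ~~V) & (W <-> W))).
~(Y -> ((~X -> ~~V) & (W <-> W))): α-rule — add Y, ~((~X -> ~~V) & (W <-> W)).
(Y -> ((~X -> ~~V) & (W <-> W))): β-rule — branch into ~Y  //  ((~X -> ~~V) & (W <-> W)).
  branch 1 (add ~Y):
    × closes — contains both Y and ~Y.
  branch 2 (add ((~X -> ~~V) & (W <-> W))):
    ((~X -> ~~V) & (W <-> W)): α-rule — add (~X -> ~~V), (W <-> W).
    ~((~X -> ~~V) & (W <-> W)): β-rule — branch into ~(~X -> ~~V)  //  ~(W <-> W).
      branch 2.1 (add ~(~X -> ~~V)):
        ~(~X -> ~~V): α-rule — add ~X, ~~~V.
        ~~~V: drop double negation, giving ~V.
        (~X -> ~~V): β-rule — branch into ~~X  //  ~~V.
          branch 2.1.1 (add ~~X):
            × closes — contains both X and ~X.
          branch 2.1.2 (add ~~V):
            ~~V: drop double negation, giving V.
            × closes — contains both V and ~V.
      branch 2.2 (add ~(W <-> W)):
        (~X -> ~~V): β-rule — branch into ~~X  //  ~~V.
          branch 2.2.1 (add ~~X):
            (W <-> W): β-rule — branch into W, W  //  ~W, ~W.
              branch 2.2.1.1 (add W, W):
                ~(W <-> W): β-rule — branch into W, ~W  //  ~W, W.
                  branch 2.2.1.1.1 (add W, ~W):
                    × closes — contains both W and ~W.
                  branch 2.2.1.1.2 (add ~W, W):
                    × closes — contains both W and ~W.
              branch 2.2.1.2 (add ~W, ~W):
                ~(W <-> W): β-rule — branch into W, ~W  //  ~W, W.
                  branch 2.2.1.2.1 (add W, ~W):
                    × closes — contains both W and ~W.
                  branch 2.2.1.2.2 (add ~W, W):
                    × closes — contains both W and ~W.
          branch 2.2.2 (add ~~V):
            ~~V: drop double negation, giving V.
            (W <-> W): β-rule — branch into W, W  //  ~W, ~W.
              branch 2.2.2.1 (add W, W):
                ~(W <-> W): β-rule — branch into W, ~W  //  ~W, W.
                  branch 2.2.2.1.1 (add W, ~W):
                    × closes — contains both W and ~W.
                  branch 2.2.2.1.2 (add ~W, W):
                    × closes — contains both W and ~W.
              branch 2.2.2.2 (add ~W, ~W):
                ~(W <-> W): β-rule — branch into W, ~W  //  ~W, W.
                  branch 2.2.2.2.1 (add W, ~W):
                    × closes — contains both W and ~W.
                  branch 2.2.2.2.2 (add ~W, W):
                    × closes — contains both W and ~W.
All 11 branches close.
Every branch closed, so the negation is unsatisfiable and the formula is valid.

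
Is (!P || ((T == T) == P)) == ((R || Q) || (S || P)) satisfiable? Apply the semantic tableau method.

Initial set: {((!P || ((T == T) == P)) == ((R || Q) || (S || P)))}.
((!P || ((T == T) == P)) == ((R || Q) || (S || P))): β-rule — branch into (!P || ((T == T) == P)), ((R || Q) || (S || P))  //  !(!P || ((T == T) == P)), !((R || Q) || (S || P)).
  branch 1 (add (!P || ((T == T) == P)), ((R || Q) || (S || P))):
    (!P || ((T == T) == P)): β-rule — branch into !P  //  ((T == T) == P).
      branch 1.1 (add !P):
        ((R || Q) || (S || P)): β-rule — branch into (R || Q)  //  (S || P).
          branch 1.1.1 (add (R || Q)):
            (R || Q): β-rule — branch into R  //  Q.
              branch 1.1.1.1 (add R):
                ○ open, literals {P=F, R=T}.
              branch 1.1.1.2 (add Q):
                ○ open, literals {P=F, Q=T}.
          branch 1.1.2 (add (S || P)):
            (S || P): β-rule — branch into S  //  P.
              branch 1.1.2.1 (add S):
                ○ open, literals {P=F, S=T}.
              branch 1.1.2.2 (add P):
                × closes — contains both P and !P.
      branch 1.2 (add ((T == T) == P)):
        ((R || Q) || (S || P)): β-rule — branch into (R || Q)  //  (S || P).
          branch 1.2.1 (add (R || Q)):
            ((T == T) == P): β-rule — branch into (T == T), P  //  !(T == T), !P.
              branch 1.2.1.1 (add (T == T), P):
                (R || Q): β-rule — branch into R  //  Q.
                  branch 1.2.1.1.1 (add R):
                    (T == T): β-rule — branch into T, T  //  !T, !T.
                      branch 1.2.1.1.1.1 (add T, T):
                        ○ open, literals {P=T, R=T, T=T}.
                      branch 1.2.1.1.1.2 (add !T, !T):
                        ○ open, literals {P=T, R=T, T=F}.
                  branch 1.2.1.1.2 (add Q):
                    (T == T): β-rule — branch into T, T  //  !T, !T.
                      branch 1.2.1.1.2.1 (add T, T):
                        ○ open, literals {P=T, Q=T, T=T}.
                      branch 1.2.1.1.2.2 (add !T, !T):
                        ○ open, literals {P=T, Q=T, T=F}.
              branch 1.2.1.2 (add !(T == T), !P):
                (R || Q): β-rule — branch into R  //  Q.
                  branch 1.2.1.2.1 (add R):
                    !(T == T): β-rule — branch into T, !T  //  !T, T.
                      branch 1.2.1.2.1.1 (add T, !T):
                        × closes — contains both T and !T.
                      branch 1.2.1.2.1.2 (add !T, T):
                        × closes — contains both T and !T.
                  branch 1.2.1.2.2 (add Q):
                    !(T == T): β-rule — branch into T, !T  //  !T, T.
                      branch 1.2.1.2.2.1 (add T, !T):
                        × closes — contains both T and !T.
                      branch 1.2.1.2.2.2 (add !T, T):
                        × closes — contains both T and !T.
          branch 1.2.2 (add (S || P)):
            ((T == T) == P): β-rule — branch into (T == T), P  //  !(T == T), !P.
              branch 1.2.2.1 (add (T == T), P):
                (S || P): β-rule — branch into S  //  P.
                  branch 1.2.2.1.1 (add S):
                    (T == T): β-rule — branch into T, T  //  !T, !T.
                      branch 1.2.2.1.1.1 (add T, T):
                        ○ open, literals {P=T, S=T, T=T}.
                      branch 1.2.2.1.1.2 (add !T, !T):
                        ○ open, literals {P=T, S=T, T=F}.
                  branch 1.2.2.1.2 (add P):
                    (T == T): β-rule — branch into T, T  //  !T, !T.
                      branch 1.2.2.1.2.1 (add T, T):
                        ○ open, literals {P=T, T=T}.
                      branch 1.2.2.1.2.2 (add !T, !T):
                        ○ open, literals {P=T, T=F}.
              branch 1.2.2.2 (add !(T == T), !P):
                (S || P): β-rule — branch into S  //  P.
                  branch 1.2.2.2.1 (add S):
                    !(T == T): β-rule — branch into T, !T  //  !T, T.
                      branch 1.2.2.2.1.1 (add T, !T):
                        × closes — contains both T and !T.
                      branch 1.2.2.2.1.2 (add !T, T):
                        × closes — contains both T and !T.
                  branch 1.2.2.2.2 (add P):
                    × closes — contains both P and !P.
  branch 2 (add !(!P || ((T == T) == P)), !((R || Q) || (S || P))):
    !(!P || ((T == T) == P)): α-rule — add !!P, !((T == T) == P).
    !((R || Q) || (S || P)): α-rule — add !(R || Q), !(S || P).
    !(R || Q): α-rule — add !R, !Q.
    !(S || P): α-rule — add !S, !P.
    × closes — contains both P and !P.
9 branches closed, 11 open.
An open branch gives a satisfying assignment: P=F, R=T.

Satisfiable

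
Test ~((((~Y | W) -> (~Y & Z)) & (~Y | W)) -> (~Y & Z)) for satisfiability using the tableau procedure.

Unsatisfiable

Initial set: {T ~((((~Y | W) -> (~Y & Z)) & (~Y | W)) -> (~Y & Z))}.
T ~((((~Y | W) -> (~Y & Z)) & (~Y | W)) -> (~Y & Z)): α-rule — add T (((~Y | W) -> (~Y & Z)) & (~Y | W)), F (~Y & Z).
T (((~Y | W) -> (~Y & Z)) & (~Y | W)): α-rule — add T ((~Y | W) -> (~Y & Z)), T (~Y | W).
F (~Y & Z): β-rule — branch into F ~Y  //  F Z.
  branch 1 (add F ~Y):
    T ((~Y | W) -> (~Y & Z)): β-rule — branch into F (~Y | W)  //  T (~Y & Z).
      branch 1.1 (add F (~Y | W)):
        F (~Y | W): α-rule — add F ~Y, F W.
        T (~Y | W): β-rule — branch into T ~Y  //  T W.
          branch 1.1.1 (add T ~Y):
            × closes — contains both Y and ~Y.
          branch 1.1.2 (add T W):
            × closes — contains both W and ~W.
      branch 1.2 (add T (~Y & Z)):
        T (~Y & Z): α-rule — add T ~Y, T Z.
        × closes — contains both Y and ~Y.
  branch 2 (add F Z):
    T ((~Y | W) -> (~Y & Z)): β-rule — branch into F (~Y | W)  //  T (~Y & Z).
      branch 2.1 (add F (~Y | W)):
        F (~Y | W): α-rule — add F ~Y, F W.
        T (~Y | W): β-rule — branch into T ~Y  //  T W.
          branch 2.1.1 (add T ~Y):
            × closes — contains both Y and ~Y.
          branch 2.1.2 (add T W):
            × closes — contains both W and ~W.
      branch 2.2 (add T (~Y & Z)):
        T (~Y & Z): α-rule — add T ~Y, T Z.
        × closes — contains both Z and ~Z.
All 6 branches close.
Every branch closed; the formula is unsatisfiable.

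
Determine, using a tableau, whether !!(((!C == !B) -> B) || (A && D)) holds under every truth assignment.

Not valid

Assume the negation and expand:
Initial set: {!!!(((!C == !B) -> B) || (A && D))}.
!!!(((!C == !B) -> B) || (A && D)): drop double negation, giving !(((!C == !B) -> B) || (A && D)).
!(((!C == !B) -> B) || (A && D)): α-rule — add !((!C == !B) -> B), !(A && D).
!((!C == !B) -> B): α-rule — add (!C == !B), !B.
!(A && D): β-rule — branch into !A  //  !D.
  branch 1 (add !A):
    (!C == !B): β-rule — branch into !C, !B  //  !!C, !!B.
      branch 1.1 (add !C, !B):
        ○ open, literals {A=F, B=F, C=F}.
      branch 1.2 (add !!C, !!B):
        × closes — contains both B and !B.
  branch 2 (add !D):
    (!C == !B): β-rule — branch into !C, !B  //  !!C, !!B.
      branch 2.1 (add !C, !B):
        ○ open, literals {B=F, C=F, D=F}.
      branch 2.2 (add !!C, !!B):
        × closes — contains both B and !B.
2 branches closed, 2 open.
An open branch gives a countermodel: A=F, B=F, C=F (unmentioned atoms arbitrary); under it the original formula is false.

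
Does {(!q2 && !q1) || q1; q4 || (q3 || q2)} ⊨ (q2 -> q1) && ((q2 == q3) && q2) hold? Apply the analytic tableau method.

No

Initial set: {T ((!q2 && !q1) || q1); T (q4 || (q3 || q2)); F ((q2 -> q1) && ((q2 == q3) && q2))}.
T ((!q2 && !q1) || q1): β-rule — branch into T (!q2 && !q1)  //  T q1.
  branch 1 (add T (!q2 && !q1)):
    T (!q2 && !q1): α-rule — add T !q2, T !q1.
    T (q4 || (q3 || q2)): β-rule — branch into T q4  //  T (q3 || q2).
      branch 1.1 (add T q4):
        F ((q2 -> q1) && ((q2 == q3) && q2)): β-rule — branch into F (q2 -> q1)  //  F ((q2 == q3) && q2).
          branch 1.1.1 (add F (q2 -> q1)):
            F (q2 -> q1): α-rule — add T q2, F q1.
            × closes — contains both q2 and !q2.
          branch 1.1.2 (add F ((q2 == q3) && q2)):
            F ((q2 == q3) && q2): β-rule — branch into F (q2 == q3)  //  F q2.
              branch 1.1.2.1 (add F (q2 == q3)):
                F (q2 == q3): β-rule — branch into T q2, F q3  //  F q2, T q3.
                  branch 1.1.2.1.1 (add T q2, F q3):
                    × closes — contains both q2 and !q2.
                  branch 1.1.2.1.2 (add F q2, T q3):
                    ○ open, literals {q1=false, q2=false, q3=true, q4=true}.
              branch 1.1.2.2 (add F q2):
                ○ open, literals {q1=false, q2=false, q4=true}.
      branch 1.2 (add T (q3 || q2)):
        F ((q2 -> q1) && ((q2 == q3) && q2)): β-rule — branch into F (q2 -> q1)  //  F ((q2 == q3) && q2).
          branch 1.2.1 (add F (q2 -> q1)):
            F (q2 -> q1): α-rule — add T q2, F q1.
            × closes — contains both q2 and !q2.
          branch 1.2.2 (add F ((q2 == q3) && q2)):
            T (q3 || q2): β-rule — branch into T q3  //  T q2.
              branch 1.2.2.1 (add T q3):
                F ((q2 == q3) && q2): β-rule — branch into F (q2 == q3)  //  F q2.
                  branch 1.2.2.1.1 (add F (q2 == q3)):
                    F (q2 == q3): β-rule — branch into T q2, F q3  //  F q2, T q3.
                      branch 1.2.2.1.1.1 (add T q2, F q3):
                        × closes — contains both q2 and !q2.
                      branch 1.2.2.1.1.2 (add F q2, T q3):
                        ○ open, literals {q1=false, q2=false, q3=true}.
                  branch 1.2.2.1.2 (add F q2):
                    ○ open, literals {q1=false, q2=false, q3=true}.
              branch 1.2.2.2 (add T q2):
                × closes — contains both q2 and !q2.
  branch 2 (add T q1):
    T (q4 || (q3 || q2)): β-rule — branch into T q4  //  T (q3 || q2).
      branch 2.1 (add T q4):
        F ((q2 -> q1) && ((q2 == q3) && q2)): β-rule — branch into F (q2 -> q1)  //  F ((q2 == q3) && q2).
          branch 2.1.1 (add F (q2 -> q1)):
            F (q2 -> q1): α-rule — add T q2, F q1.
            × closes — contains both q1 and !q1.
          branch 2.1.2 (add F ((q2 == q3) && q2)):
            F ((q2 == q3) && q2): β-rule — branch into F (q2 == q3)  //  F q2.
              branch 2.1.2.1 (add F (q2 == q3)):
                F (q2 == q3): β-rule — branch into T q2, F q3  //  F q2, T q3.
                  branch 2.1.2.1.1 (add T q2, F q3):
                    ○ open, literals {q1=true, q2=true, q3=false, q4=true}.
                  branch 2.1.2.1.2 (add F q2, T q3):
                    ○ open, literals {q1=true, q2=false, q3=true, q4=true}.
              branch 2.1.2.2 (add F q2):
                ○ open, literals {q1=true, q2=false, q4=true}.
      branch 2.2 (add T (q3 || q2)):
        F ((q2 -> q1) && ((q2 == q3) && q2)): β-rule — branch into F (q2 -> q1)  //  F ((q2 == q3) && q2).
          branch 2.2.1 (add F (q2 -> q1)):
            F (q2 -> q1): α-rule — add T q2, F q1.
            × closes — contains both q1 and !q1.
          branch 2.2.2 (add F ((q2 == q3) && q2)):
            T (q3 || q2): β-rule — branch into T q3  //  T q2.
              branch 2.2.2.1 (add T q3):
                F ((q2 == q3) && q2): β-rule — branch into F (q2 == q3)  //  F q2.
                  branch 2.2.2.1.1 (add F (q2 == q3)):
                    F (q2 == q3): β-rule — branch into T q2, F q3  //  F q2, T q3.
                      branch 2.2.2.1.1.1 (add T q2, F q3):
                        × closes — contains both q3 and !q3.
                      branch 2.2.2.1.1.2 (add F q2, T q3):
                        ○ open, literals {q1=true, q2=false, q3=true}.
                  branch 2.2.2.1.2 (add F q2):
                    ○ open, literals {q1=true, q2=false, q3=true}.
              branch 2.2.2.2 (add T q2):
                F ((q2 == q3) && q2): β-rule — branch into F (q2 == q3)  //  F q2.
                  branch 2.2.2.2.1 (add F (q2 == q3)):
                    F (q2 == q3): β-rule — branch into T q2, F q3  //  F q2, T q3.
                      branch 2.2.2.2.1.1 (add T q2, F q3):
                        ○ open, literals {q1=true, q2=true, q3=false}.
                      branch 2.2.2.2.1.2 (add F q2, T q3):
                        × closes — contains both q2 and !q2.
                  branch 2.2.2.2.2 (add F q2):
                    × closes — contains both q2 and !q2.
10 branches closed, 10 open.
An open branch gives a countermodel: q1=false, q2=false, q3=true, q4=true (unmentioned atoms arbitrary); the premises hold there but the conclusion fails.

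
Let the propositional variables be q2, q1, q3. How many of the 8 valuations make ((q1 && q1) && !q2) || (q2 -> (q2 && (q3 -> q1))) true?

Initial set: {(((q1 && q1) && !q2) || (q2 -> (q2 && (q3 -> q1))))}.
(((q1 && q1) && !q2) || (q2 -> (q2 && (q3 -> q1)))): β-rule — branch into ((q1 && q1) && !q2)  //  (q2 -> (q2 && (q3 -> q1))).
  branch 1 (add ((q1 && q1) && !q2)):
    ((q1 && q1) && !q2): α-rule — add (q1 && q1), !q2.
    (q1 && q1): α-rule — add q1, q1.
    ○ open, literals {q1=true, q2=false}.
  branch 2 (add (q2 -> (q2 && (q3 -> q1)))):
    (q2 -> (q2 && (q3 -> q1))): β-rule — branch into !q2  //  (q2 && (q3 -> q1)).
      branch 2.1 (add !q2):
        ○ open, literals {q2=false}.
      branch 2.2 (add (q2 && (q3 -> q1))):
        (q2 && (q3 -> q1)): α-rule — add q2, (q3 -> q1).
        (q3 -> q1): β-rule — branch into !q3  //  q1.
          branch 2.2.1 (add !q3):
            ○ open, literals {q2=true, q3=false}.
          branch 2.2.2 (add q1):
            ○ open, literals {q1=true, q2=true}.
0 branches closed, 4 open.
Each open branch fixes some atoms; the unmentioned ones are free. Counting distinct full assignments: branch {q1=true, q2=false} (q3) contributes 2 new; branch {q2=false} (q1, q3) contributes 2 new; branch {q2=true, q3=false} (q1) contributes 2 new; branch {q1=true, q2=true} (q3) contributes 1 new. Total: 7.

7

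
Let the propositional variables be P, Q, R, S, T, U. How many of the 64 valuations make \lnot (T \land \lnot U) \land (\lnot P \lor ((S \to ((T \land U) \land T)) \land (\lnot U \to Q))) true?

Initial set: {(\lnot (T \land \lnot U) \land (\lnot P \lor ((S \to ((T \land U) \land T)) \land (\lnot U \to Q))))}.
(\lnot (T \land \lnot U) \land (\lnot P \lor ((S \to ((T \land U) \land T)) \land (\lnot U \to Q)))): α-rule — add \lnot (T \land \lnot U), (\lnot P \lor ((S \to ((T \land U) \land T)) \land (\lnot U \to Q))).
\lnot (T \land \lnot U): β-rule — branch into \lnot T  //  \lnot \lnot U.
  branch 1 (add \lnot T):
    (\lnot P \lor ((S \to ((T \land U) \land T)) \land (\lnot U \to Q))): β-rule — branch into \lnot P  //  ((S \to ((T \land U) \land T)) \land (\lnot U \to Q)).
      branch 1.1 (add \lnot P):
        ○ open, literals {P=0, T=0}.
      branch 1.2 (add ((S \to ((T \land U) \land T)) \land (\lnot U \to Q))):
        ((S \to ((T \land U) \land T)) \land (\lnot U \to Q)): α-rule — add (S \to ((T \land U) \land T)), (\lnot U \to Q).
        (S \to ((T \land U) \land T)): β-rule — branch into \lnot S  //  ((T \land U) \land T).
          branch 1.2.1 (add \lnot S):
            (\lnot U \to Q): β-rule — branch into \lnot \lnot U  //  Q.
              branch 1.2.1.1 (add \lnot \lnot U):
                ○ open, literals {S=0, T=0, U=1}.
              branch 1.2.1.2 (add Q):
                ○ open, literals {Q=1, S=0, T=0}.
          branch 1.2.2 (add ((T \land U) \land T)):
            ((T \land U) \land T): α-rule — add (T \land U), T.
            × closes — contains both T and \lnot T.
  branch 2 (add \lnot \lnot U):
    (\lnot P \lor ((S \to ((T \land U) \land T)) \land (\lnot U \to Q))): β-rule — branch into \lnot P  //  ((S \to ((T \land U) \land T)) \land (\lnot U \to Q)).
      branch 2.1 (add \lnot P):
        ○ open, literals {P=0, U=1}.
      branch 2.2 (add ((S \to ((T \land U) \land T)) \land (\lnot U \to Q))):
        ((S \to ((T \land U) \land T)) \land (\lnot U \to Q)): α-rule — add (S \to ((T \land U) \land T)), (\lnot U \to Q).
        (S \to ((T \land U) \land T)): β-rule — branch into \lnot S  //  ((T \land U) \land T).
          branch 2.2.1 (add \lnot S):
            (\lnot U \to Q): β-rule — branch into \lnot \lnot U  //  Q.
              branch 2.2.1.1 (add \lnot \lnot U):
                ○ open, literals {S=0, U=1}.
              branch 2.2.1.2 (add Q):
                ○ open, literals {Q=1, S=0, U=1}.
          branch 2.2.2 (add ((T \land U) \land T)):
            ((T \land U) \land T): α-rule — add (T \land U), T.
            (T \land U): α-rule — add T, U.
            (\lnot U \to Q): β-rule — branch into \lnot \lnot U  //  Q.
              branch 2.2.2.1 (add \lnot \lnot U):
                ○ open, literals {T=1, U=1}.
              branch 2.2.2.2 (add Q):
                ○ open, literals {Q=1, T=1, U=1}.
1 branch closed, 8 open.
Each open branch fixes some atoms; the unmentioned ones are free. Counting distinct full assignments: branch {P=0, T=0} (Q, R, S, U) contributes 16 new; branch {S=0, T=0, U=1} (P, Q, R) contributes 4 new; branch {Q=1, S=0, T=0} (P, R, U) contributes 2 new; branch {P=0, U=1} (Q, R, S, T) contributes 8 new; branch {S=0, U=1} (P, Q, R, T) contributes 4 new; branch {Q=1, S=0, U=1} (P, R, T) contributes 0 new; branch {T=1, U=1} (P, Q, R, S) contributes 4 new; branch {Q=1, T=1, U=1} (P, R, S) contributes 0 new. Total: 38.

38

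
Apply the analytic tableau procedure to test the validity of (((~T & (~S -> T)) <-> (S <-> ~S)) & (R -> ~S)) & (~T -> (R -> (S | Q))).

Assume the negation and expand:
Initial set: {F ((((~T & (~S -> T)) <-> (S <-> ~S)) & (R -> ~S)) & (~T -> (R -> (S | Q))))}.
F ((((~T & (~S -> T)) <-> (S <-> ~S)) & (R -> ~S)) & (~T -> (R -> (S | Q)))): β-rule — branch into F (((~T & (~S -> T)) <-> (S <-> ~S)) & (R -> ~S))  //  F (~T -> (R -> (S | Q))).
  branch 1 (add F (((~T & (~S -> T)) <-> (S <-> ~S)) & (R -> ~S))):
    F (((~T & (~S -> T)) <-> (S <-> ~S)) & (R -> ~S)): β-rule — branch into F ((~T & (~S -> T)) <-> (S <-> ~S))  //  F (R -> ~S).
      branch 1.1 (add F ((~T & (~S -> T)) <-> (S <-> ~S))):
        F ((~T & (~S -> T)) <-> (S <-> ~S)): β-rule — branch into T (~T & (~S -> T)), F (S <-> ~S)  //  F (~T & (~S -> T)), T (S <-> ~S).
          branch 1.1.1 (add T (~T & (~S -> T)), F (S <-> ~S)):
            T (~T & (~S -> T)): α-rule — add T ~T, T (~S -> T).
            F (S <-> ~S): β-rule — branch into T S, F ~S  //  F S, T ~S.
              branch 1.1.1.1 (add T S, F ~S):
                T (~S -> T): β-rule — branch into F ~S  //  T T.
                  branch 1.1.1.1.1 (add F ~S):
                    ○ open, literals {S=1, T=0}.
                  branch 1.1.1.1.2 (add T T):
                    × closes — contains both T and ~T.
              branch 1.1.1.2 (add F S, T ~S):
                T (~S -> T): β-rule — branch into F ~S  //  T T.
                  branch 1.1.1.2.1 (add F ~S):
                    × closes — contains both S and ~S.
                  branch 1.1.1.2.2 (add T T):
                    × closes — contains both T and ~T.
          branch 1.1.2 (add F (~T & (~S -> T)), T (S <-> ~S)):
            F (~T & (~S -> T)): β-rule — branch into F ~T  //  F (~S -> T).
              branch 1.1.2.1 (add F ~T):
                T (S <-> ~S): β-rule — branch into T S, T ~S  //  F S, F ~S.
                  branch 1.1.2.1.1 (add T S, T ~S):
                    × closes — contains both S and ~S.
                  branch 1.1.2.1.2 (add F S, F ~S):
                    × closes — contains both S and ~S.
              branch 1.1.2.2 (add F (~S -> T)):
                F (~S -> T): α-rule — add T ~S, F T.
                T (S <-> ~S): β-rule — branch into T S, T ~S  //  F S, F ~S.
                  branch 1.1.2.2.1 (add T S, T ~S):
                    × closes — contains both S and ~S.
                  branch 1.1.2.2.2 (add F S, F ~S):
                    × closes — contains both S and ~S.
      branch 1.2 (add F (R -> ~S)):
        F (R -> ~S): α-rule — add T R, F ~S.
        ○ open, literals {R=1, S=1}.
  branch 2 (add F (~T -> (R -> (S | Q)))):
    F (~T -> (R -> (S | Q))): α-rule — add T ~T, F (R -> (S | Q)).
    F (R -> (S | Q)): α-rule — add T R, F (S | Q).
    F (S | Q): α-rule — add F S, F Q.
    ○ open, literals {Q=0, R=1, S=0, T=0}.
7 branches closed, 3 open.
An open branch gives a countermodel: S=1, T=0 (unmentioned atoms arbitrary); under it the original formula is false.

Not valid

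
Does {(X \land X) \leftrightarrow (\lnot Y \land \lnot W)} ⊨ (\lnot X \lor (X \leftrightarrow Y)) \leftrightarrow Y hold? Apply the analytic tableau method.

No

Initial set: {((X \land X) \leftrightarrow (\lnot Y \land \lnot W)); \lnot ((\lnot X \lor (X \leftrightarrow Y)) \leftrightarrow Y)}.
((X \land X) \leftrightarrow (\lnot Y \land \lnot W)): β-rule — branch into (X \land X), (\lnot Y \land \lnot W)  //  \lnot (X \land X), \lnot (\lnot Y \land \lnot W).
  branch 1 (add (X \land X), (\lnot Y \land \lnot W)):
    (X \land X): α-rule — add X, X.
    (\lnot Y \land \lnot W): α-rule — add \lnot Y, \lnot W.
    \lnot ((\lnot X \lor (X \leftrightarrow Y)) \leftrightarrow Y): β-rule — branch into (\lnot X \lor (X \leftrightarrow Y)), \lnot Y  //  \lnot (\lnot X \lor (X \leftrightarrow Y)), Y.
      branch 1.1 (add (\lnot X \lor (X \leftrightarrow Y)), \lnot Y):
        (\lnot X \lor (X \leftrightarrow Y)): β-rule — branch into \lnot X  //  (X \leftrightarrow Y).
          branch 1.1.1 (add \lnot X):
            × closes — contains both X and \lnot X.
          branch 1.1.2 (add (X \leftrightarrow Y)):
            (X \leftrightarrow Y): β-rule — branch into X, Y  //  \lnot X, \lnot Y.
              branch 1.1.2.1 (add X, Y):
                × closes — contains both Y and \lnot Y.
              branch 1.1.2.2 (add \lnot X, \lnot Y):
                × closes — contains both X and \lnot X.
      branch 1.2 (add \lnot (\lnot X \lor (X \leftrightarrow Y)), Y):
        × closes — contains both Y and \lnot Y.
  branch 2 (add \lnot (X \land X), \lnot (\lnot Y \land \lnot W)):
    \lnot ((\lnot X \lor (X \leftrightarrow Y)) \leftrightarrow Y): β-rule — branch into (\lnot X \lor (X \leftrightarrow Y)), \lnot Y  //  \lnot (\lnot X \lor (X \leftrightarrow Y)), Y.
      branch 2.1 (add (\lnot X \lor (X \leftrightarrow Y)), \lnot Y):
        \lnot (X \land X): β-rule — branch into \lnot X  //  \lnot X.
          branch 2.1.1 (add \lnot X):
            \lnot (\lnot Y \land \lnot W): β-rule — branch into \lnot \lnot Y  //  \lnot \lnot W.
              branch 2.1.1.1 (add \lnot \lnot Y):
                × closes — contains both Y and \lnot Y.
              branch 2.1.1.2 (add \lnot \lnot W):
                (\lnot X \lor (X \leftrightarrow Y)): β-rule — branch into \lnot X  //  (X \leftrightarrow Y).
                  branch 2.1.1.2.1 (add \lnot X):
                    ○ open, literals {W=1, X=0, Y=0}.
                  branch 2.1.1.2.2 (add (X \leftrightarrow Y)):
                    (X \leftrightarrow Y): β-rule — branch into X, Y  //  \lnot X, \lnot Y.
                      branch 2.1.1.2.2.1 (add X, Y):
                        × closes — contains both X and \lnot X.
                      branch 2.1.1.2.2.2 (add \lnot X, \lnot Y):
                        ○ open, literals {W=1, X=0, Y=0}.
          branch 2.1.2 (add \lnot X):
            \lnot (\lnot Y \land \lnot W): β-rule — branch into \lnot \lnot Y  //  \lnot \lnot W.
              branch 2.1.2.1 (add \lnot \lnot Y):
                × closes — contains both Y and \lnot Y.
              branch 2.1.2.2 (add \lnot \lnot W):
                (\lnot X \lor (X \leftrightarrow Y)): β-rule — branch into \lnot X  //  (X \leftrightarrow Y).
                  branch 2.1.2.2.1 (add \lnot X):
                    ○ open, literals {W=1, X=0, Y=0}.
                  branch 2.1.2.2.2 (add (X \leftrightarrow Y)):
                    (X \leftrightarrow Y): β-rule — branch into X, Y  //  \lnot X, \lnot Y.
                      branch 2.1.2.2.2.1 (add X, Y):
                        × closes — contains both X and \lnot X.
                      branch 2.1.2.2.2.2 (add \lnot X, \lnot Y):
                        ○ open, literals {W=1, X=0, Y=0}.
      branch 2.2 (add \lnot (\lnot X \lor (X \leftrightarrow Y)), Y):
        \lnot (\lnot X \lor (X \leftrightarrow Y)): α-rule — add \lnot \lnot X, \lnot (X \leftrightarrow Y).
        \lnot (X \land X): β-rule — branch into \lnot X  //  \lnot X.
          branch 2.2.1 (add \lnot X):
            × closes — contains both X and \lnot X.
          branch 2.2.2 (add \lnot X):
            × closes — contains both X and \lnot X.
10 branches closed, 4 open.
An open branch gives a countermodel: W=1, X=0, Y=0 (unmentioned atoms arbitrary); the premises hold there but the conclusion fails.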